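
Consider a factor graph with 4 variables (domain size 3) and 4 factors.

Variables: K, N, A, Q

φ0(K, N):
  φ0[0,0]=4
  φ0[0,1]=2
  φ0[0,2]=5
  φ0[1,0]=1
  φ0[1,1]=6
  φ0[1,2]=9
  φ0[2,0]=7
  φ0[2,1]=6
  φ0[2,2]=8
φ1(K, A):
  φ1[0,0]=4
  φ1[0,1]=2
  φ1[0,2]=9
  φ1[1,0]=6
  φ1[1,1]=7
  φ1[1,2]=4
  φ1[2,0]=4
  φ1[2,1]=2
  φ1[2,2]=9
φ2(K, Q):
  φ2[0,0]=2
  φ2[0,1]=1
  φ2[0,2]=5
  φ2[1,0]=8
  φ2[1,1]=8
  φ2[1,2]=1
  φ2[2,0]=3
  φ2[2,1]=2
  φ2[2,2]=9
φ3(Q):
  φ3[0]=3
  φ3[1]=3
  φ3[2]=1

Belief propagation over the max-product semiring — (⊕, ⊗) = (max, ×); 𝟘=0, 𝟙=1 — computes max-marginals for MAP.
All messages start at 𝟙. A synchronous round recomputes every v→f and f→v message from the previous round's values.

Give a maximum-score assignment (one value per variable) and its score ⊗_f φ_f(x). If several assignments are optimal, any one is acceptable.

init: all messages = 𝟙 over 3 values
r1 m[φ0→K] = [5, 9, 8]
r1 m[φ0→N] = [7, 6, 9]
r1 m[φ1→K] = [9, 7, 9]
r1 m[φ1→A] = [6, 7, 9]
r1 m[φ2→K] = [5, 8, 9]
r1 m[φ2→Q] = [8, 8, 9]
r1 m[φ3→Q] = [3, 3, 1]
r1 m[K→φ0] = [1, 1, 1]
r1 m[K→φ1] = [1, 1, 1]
r1 m[K→φ2] = [1, 1, 1]
r1 m[N→φ0] = [1, 1, 1]
r1 m[A→φ1] = [1, 1, 1]
r1 m[Q→φ2] = [1, 1, 1]
r1 m[Q→φ3] = [1, 1, 1]
r2 m[φ0→K] = [5, 9, 8]
r2 m[φ0→N] = [7, 6, 9]
r2 m[φ1→K] = [9, 7, 9]
r2 m[φ1→A] = [6, 7, 9]
r2 m[φ2→K] = [5, 8, 9]
r2 m[φ2→Q] = [8, 8, 9]
r2 m[φ3→Q] = [3, 3, 1]
r2 m[K→φ0] = [45, 56, 81]
r2 m[K→φ1] = [25, 72, 72]
r2 m[K→φ2] = [45, 63, 72]
r2 m[N→φ0] = [1, 1, 1]
r2 m[A→φ1] = [1, 1, 1]
r2 m[Q→φ2] = [3, 3, 1]
r2 m[Q→φ3] = [8, 8, 9]
r3 m[φ0→K] = [5, 9, 8]
r3 m[φ0→N] = [567, 486, 648]
r3 m[φ1→K] = [9, 7, 9]
r3 m[φ1→A] = [432, 504, 648]
r3 m[φ2→K] = [6, 24, 9]
r3 m[φ2→Q] = [504, 504, 648]
r3 m[φ3→Q] = [3, 3, 1]
r3 m[K→φ0] = [45, 56, 81]
r3 m[K→φ1] = [25, 72, 72]
r3 m[K→φ2] = [45, 63, 72]
r3 m[N→φ0] = [1, 1, 1]
r3 m[A→φ1] = [1, 1, 1]
r3 m[Q→φ2] = [3, 3, 1]
r3 m[Q→φ3] = [8, 8, 9]
r4 m[φ0→K] = [5, 9, 8]
r4 m[φ0→N] = [567, 486, 648]
r4 m[φ1→K] = [9, 7, 9]
r4 m[φ1→A] = [432, 504, 648]
r4 m[φ2→K] = [6, 24, 9]
r4 m[φ2→Q] = [504, 504, 648]
r4 m[φ3→Q] = [3, 3, 1]
r4 m[K→φ0] = [54, 168, 81]
r4 m[K→φ1] = [30, 216, 72]
r4 m[K→φ2] = [45, 63, 72]
r4 m[N→φ0] = [1, 1, 1]
r4 m[A→φ1] = [1, 1, 1]
r4 m[Q→φ2] = [3, 3, 1]
r4 m[Q→φ3] = [504, 504, 648]
r5 m[φ0→K] = [5, 9, 8]
r5 m[φ0→N] = [567, 1008, 1512]
r5 m[φ1→K] = [9, 7, 9]
r5 m[φ1→A] = [1296, 1512, 864]
r5 m[φ2→K] = [6, 24, 9]
r5 m[φ2→Q] = [504, 504, 648]
r5 m[φ3→Q] = [3, 3, 1]
r5 m[K→φ0] = [54, 168, 81]
r5 m[K→φ1] = [30, 216, 72]
r5 m[K→φ2] = [45, 63, 72]
r5 m[N→φ0] = [1, 1, 1]
r5 m[A→φ1] = [1, 1, 1]
r5 m[Q→φ2] = [3, 3, 1]
r5 m[Q→φ3] = [504, 504, 648]
r6 m[φ0→K] = [5, 9, 8]
r6 m[φ0→N] = [567, 1008, 1512]
r6 m[φ1→K] = [9, 7, 9]
r6 m[φ1→A] = [1296, 1512, 864]
r6 m[φ2→K] = [6, 24, 9]
r6 m[φ2→Q] = [504, 504, 648]
r6 m[φ3→Q] = [3, 3, 1]
r6 m[K→φ0] = [54, 168, 81]
r6 m[K→φ1] = [30, 216, 72]
r6 m[K→φ2] = [45, 63, 72]
r6 m[N→φ0] = [1, 1, 1]
r6 m[A→φ1] = [1, 1, 1]
r6 m[Q→φ2] = [3, 3, 1]
r6 m[Q→φ3] = [504, 504, 648]
fixed point reached at round 6
traceback from K: (K=1, N=2, A=1, Q=0), score=1512

assignment: (K=1, N=2, A=1, Q=0); score = 1512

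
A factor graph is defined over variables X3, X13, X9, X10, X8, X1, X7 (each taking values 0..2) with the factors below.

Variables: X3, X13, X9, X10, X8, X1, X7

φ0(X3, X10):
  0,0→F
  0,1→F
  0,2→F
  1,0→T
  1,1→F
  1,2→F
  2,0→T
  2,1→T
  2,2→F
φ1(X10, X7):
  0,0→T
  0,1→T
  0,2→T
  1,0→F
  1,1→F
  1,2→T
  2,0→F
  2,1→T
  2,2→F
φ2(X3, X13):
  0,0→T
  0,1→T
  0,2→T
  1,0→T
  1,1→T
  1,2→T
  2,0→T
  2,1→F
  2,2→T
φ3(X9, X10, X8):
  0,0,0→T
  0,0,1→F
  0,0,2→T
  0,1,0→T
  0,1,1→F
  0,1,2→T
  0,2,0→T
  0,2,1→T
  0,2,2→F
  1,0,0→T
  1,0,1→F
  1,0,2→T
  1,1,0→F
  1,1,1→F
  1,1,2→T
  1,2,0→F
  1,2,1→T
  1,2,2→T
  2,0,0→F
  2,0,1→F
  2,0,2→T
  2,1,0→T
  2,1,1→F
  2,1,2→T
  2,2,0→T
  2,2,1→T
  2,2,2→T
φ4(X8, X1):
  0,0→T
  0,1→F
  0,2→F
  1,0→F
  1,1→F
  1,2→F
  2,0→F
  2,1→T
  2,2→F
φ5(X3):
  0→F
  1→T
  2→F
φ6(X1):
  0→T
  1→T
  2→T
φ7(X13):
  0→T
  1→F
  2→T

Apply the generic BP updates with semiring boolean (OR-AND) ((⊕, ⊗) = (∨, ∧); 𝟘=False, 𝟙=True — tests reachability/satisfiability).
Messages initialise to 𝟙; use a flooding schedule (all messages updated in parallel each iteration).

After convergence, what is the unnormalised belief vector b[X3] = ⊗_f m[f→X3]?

b[X3] = [F, T, F]

init: all messages = 𝟙 over 3 values
r1 m[φ0→X3] = [F, T, T]
r1 m[φ0→X10] = [T, T, F]
r1 m[φ1→X10] = [T, T, T]
r1 m[φ1→X7] = [T, T, T]
r1 m[φ2→X3] = [T, T, T]
r1 m[φ2→X13] = [T, T, T]
r1 m[φ3→X9] = [T, T, T]
r1 m[φ3→X10] = [T, T, T]
r1 m[φ3→X8] = [T, T, T]
r1 m[φ4→X8] = [T, F, T]
r1 m[φ4→X1] = [T, T, F]
r1 m[φ5→X3] = [F, T, F]
r1 m[φ6→X1] = [T, T, T]
r1 m[φ7→X13] = [T, F, T]
r1 m[X3→φ0] = [T, T, T]
r1 m[X3→φ2] = [T, T, T]
r1 m[X3→φ5] = [T, T, T]
r1 m[X13→φ2] = [T, T, T]
r1 m[X13→φ7] = [T, T, T]
r1 m[X9→φ3] = [T, T, T]
r1 m[X10→φ0] = [T, T, T]
r1 m[X10→φ1] = [T, T, T]
r1 m[X10→φ3] = [T, T, T]
r1 m[X8→φ3] = [T, T, T]
r1 m[X8→φ4] = [T, T, T]
r1 m[X1→φ4] = [T, T, T]
r1 m[X1→φ6] = [T, T, T]
r1 m[X7→φ1] = [T, T, T]
r2 m[φ0→X3] = [F, T, T]
r2 m[φ0→X10] = [T, T, F]
r2 m[φ1→X10] = [T, T, T]
r2 m[φ1→X7] = [T, T, T]
r2 m[φ2→X3] = [T, T, T]
r2 m[φ2→X13] = [T, T, T]
r2 m[φ3→X9] = [T, T, T]
r2 m[φ3→X10] = [T, T, T]
r2 m[φ3→X8] = [T, T, T]
r2 m[φ4→X8] = [T, F, T]
r2 m[φ4→X1] = [T, T, F]
r2 m[φ5→X3] = [F, T, F]
r2 m[φ6→X1] = [T, T, T]
r2 m[φ7→X13] = [T, F, T]
r2 m[X3→φ0] = [F, T, F]
r2 m[X3→φ2] = [F, T, F]
r2 m[X3→φ5] = [F, T, T]
r2 m[X13→φ2] = [T, F, T]
r2 m[X13→φ7] = [T, T, T]
r2 m[X9→φ3] = [T, T, T]
r2 m[X10→φ0] = [T, T, T]
r2 m[X10→φ1] = [T, T, F]
r2 m[X10→φ3] = [T, T, F]
r2 m[X8→φ3] = [T, F, T]
r2 m[X8→φ4] = [T, T, T]
r2 m[X1→φ4] = [T, T, T]
r2 m[X1→φ6] = [T, T, F]
r2 m[X7→φ1] = [T, T, T]
r3 m[φ0→X3] = [F, T, T]
r3 m[φ0→X10] = [T, F, F]
r3 m[φ1→X10] = [T, T, T]
r3 m[φ1→X7] = [T, T, T]
r3 m[φ2→X3] = [T, T, T]
r3 m[φ2→X13] = [T, T, T]
r3 m[φ3→X9] = [T, T, T]
r3 m[φ3→X10] = [T, T, T]
r3 m[φ3→X8] = [T, F, T]
r3 m[φ4→X8] = [T, F, T]
r3 m[φ4→X1] = [T, T, F]
r3 m[φ5→X3] = [F, T, F]
r3 m[φ6→X1] = [T, T, T]
r3 m[φ7→X13] = [T, F, T]
r3 m[X3→φ0] = [F, T, F]
r3 m[X3→φ2] = [F, T, F]
r3 m[X3→φ5] = [F, T, T]
r3 m[X13→φ2] = [T, F, T]
r3 m[X13→φ7] = [T, T, T]
r3 m[X9→φ3] = [T, T, T]
r3 m[X10→φ0] = [T, T, T]
r3 m[X10→φ1] = [T, T, F]
r3 m[X10→φ3] = [T, T, F]
r3 m[X8→φ3] = [T, F, T]
r3 m[X8→φ4] = [T, T, T]
r3 m[X1→φ4] = [T, T, T]
r3 m[X1→φ6] = [T, T, F]
r3 m[X7→φ1] = [T, T, T]
r4 m[φ0→X3] = [F, T, T]
r4 m[φ0→X10] = [T, F, F]
r4 m[φ1→X10] = [T, T, T]
r4 m[φ1→X7] = [T, T, T]
r4 m[φ2→X3] = [T, T, T]
r4 m[φ2→X13] = [T, T, T]
r4 m[φ3→X9] = [T, T, T]
r4 m[φ3→X10] = [T, T, T]
r4 m[φ3→X8] = [T, F, T]
r4 m[φ4→X8] = [T, F, T]
r4 m[φ4→X1] = [T, T, F]
r4 m[φ5→X3] = [F, T, F]
r4 m[φ6→X1] = [T, T, T]
r4 m[φ7→X13] = [T, F, T]
r4 m[X3→φ0] = [F, T, F]
r4 m[X3→φ2] = [F, T, F]
r4 m[X3→φ5] = [F, T, T]
r4 m[X13→φ2] = [T, F, T]
r4 m[X13→φ7] = [T, T, T]
r4 m[X9→φ3] = [T, T, T]
r4 m[X10→φ0] = [T, T, T]
r4 m[X10→φ1] = [T, F, F]
r4 m[X10→φ3] = [T, F, F]
r4 m[X8→φ3] = [T, F, T]
r4 m[X8→φ4] = [T, F, T]
r4 m[X1→φ4] = [T, T, T]
r4 m[X1→φ6] = [T, T, F]
r4 m[X7→φ1] = [T, T, T]
r5 m[φ0→X3] = [F, T, T]
r5 m[φ0→X10] = [T, F, F]
r5 m[φ1→X10] = [T, T, T]
r5 m[φ1→X7] = [T, T, T]
r5 m[φ2→X3] = [T, T, T]
r5 m[φ2→X13] = [T, T, T]
r5 m[φ3→X9] = [T, T, T]
r5 m[φ3→X10] = [T, T, T]
r5 m[φ3→X8] = [T, F, T]
r5 m[φ4→X8] = [T, F, T]
r5 m[φ4→X1] = [T, T, F]
r5 m[φ5→X3] = [F, T, F]
r5 m[φ6→X1] = [T, T, T]
r5 m[φ7→X13] = [T, F, T]
r5 m[X3→φ0] = [F, T, F]
r5 m[X3→φ2] = [F, T, F]
r5 m[X3→φ5] = [F, T, T]
r5 m[X13→φ2] = [T, F, T]
r5 m[X13→φ7] = [T, T, T]
r5 m[X9→φ3] = [T, T, T]
r5 m[X10→φ0] = [T, T, T]
r5 m[X10→φ1] = [T, F, F]
r5 m[X10→φ3] = [T, F, F]
r5 m[X8→φ3] = [T, F, T]
r5 m[X8→φ4] = [T, F, T]
r5 m[X1→φ4] = [T, T, T]
r5 m[X1→φ6] = [T, T, F]
r5 m[X7→φ1] = [T, T, T]
fixed point reached at round 5
b[X3] = ⊗ incoming = [F, T, F]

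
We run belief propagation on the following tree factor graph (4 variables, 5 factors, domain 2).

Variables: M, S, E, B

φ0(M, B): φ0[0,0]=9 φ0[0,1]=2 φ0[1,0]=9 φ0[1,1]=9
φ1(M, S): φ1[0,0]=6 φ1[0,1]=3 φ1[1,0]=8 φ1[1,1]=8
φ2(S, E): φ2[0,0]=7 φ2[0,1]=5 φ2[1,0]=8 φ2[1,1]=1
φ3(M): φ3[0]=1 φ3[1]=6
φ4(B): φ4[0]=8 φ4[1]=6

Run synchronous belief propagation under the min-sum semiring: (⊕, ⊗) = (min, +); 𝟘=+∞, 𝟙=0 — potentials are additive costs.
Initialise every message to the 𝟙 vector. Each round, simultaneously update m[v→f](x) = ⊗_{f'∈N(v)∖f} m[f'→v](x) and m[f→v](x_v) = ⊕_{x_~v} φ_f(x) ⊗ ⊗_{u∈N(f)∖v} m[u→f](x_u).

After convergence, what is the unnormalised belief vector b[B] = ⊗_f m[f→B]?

init: all messages = 𝟙 over 2 values
r1 m[φ0→M] = [2, 9]
r1 m[φ0→B] = [9, 2]
r1 m[φ1→M] = [3, 8]
r1 m[φ1→S] = [6, 3]
r1 m[φ2→S] = [5, 1]
r1 m[φ2→E] = [7, 1]
r1 m[φ3→M] = [1, 6]
r1 m[φ4→B] = [8, 6]
r1 m[M→φ0] = [0, 0]
r1 m[M→φ1] = [0, 0]
r1 m[M→φ3] = [0, 0]
r1 m[S→φ1] = [0, 0]
r1 m[S→φ2] = [0, 0]
r1 m[E→φ2] = [0, 0]
r1 m[B→φ0] = [0, 0]
r1 m[B→φ4] = [0, 0]
r2 m[φ0→M] = [2, 9]
r2 m[φ0→B] = [9, 2]
r2 m[φ1→M] = [3, 8]
r2 m[φ1→S] = [6, 3]
r2 m[φ2→S] = [5, 1]
r2 m[φ2→E] = [7, 1]
r2 m[φ3→M] = [1, 6]
r2 m[φ4→B] = [8, 6]
r2 m[M→φ0] = [4, 14]
r2 m[M→φ1] = [3, 15]
r2 m[M→φ3] = [5, 17]
r2 m[S→φ1] = [5, 1]
r2 m[S→φ2] = [6, 3]
r2 m[E→φ2] = [0, 0]
r2 m[B→φ0] = [8, 6]
r2 m[B→φ4] = [9, 2]
r3 m[φ0→M] = [8, 15]
r3 m[φ0→B] = [13, 6]
r3 m[φ1→M] = [4, 9]
r3 m[φ1→S] = [9, 6]
r3 m[φ2→S] = [5, 1]
r3 m[φ2→E] = [11, 4]
r3 m[φ3→M] = [1, 6]
r3 m[φ4→B] = [8, 6]
r3 m[M→φ0] = [4, 14]
r3 m[M→φ1] = [3, 15]
r3 m[M→φ3] = [5, 17]
r3 m[S→φ1] = [5, 1]
r3 m[S→φ2] = [6, 3]
r3 m[E→φ2] = [0, 0]
r3 m[B→φ0] = [8, 6]
r3 m[B→φ4] = [9, 2]
r4 m[φ0→M] = [8, 15]
r4 m[φ0→B] = [13, 6]
r4 m[φ1→M] = [4, 9]
r4 m[φ1→S] = [9, 6]
r4 m[φ2→S] = [5, 1]
r4 m[φ2→E] = [11, 4]
r4 m[φ3→M] = [1, 6]
r4 m[φ4→B] = [8, 6]
r4 m[M→φ0] = [5, 15]
r4 m[M→φ1] = [9, 21]
r4 m[M→φ3] = [12, 24]
r4 m[S→φ1] = [5, 1]
r4 m[S→φ2] = [9, 6]
r4 m[E→φ2] = [0, 0]
r4 m[B→φ0] = [8, 6]
r4 m[B→φ4] = [13, 6]
r5 m[φ0→M] = [8, 15]
r5 m[φ0→B] = [14, 7]
r5 m[φ1→M] = [4, 9]
r5 m[φ1→S] = [15, 12]
r5 m[φ2→S] = [5, 1]
r5 m[φ2→E] = [14, 7]
r5 m[φ3→M] = [1, 6]
r5 m[φ4→B] = [8, 6]
r5 m[M→φ0] = [5, 15]
r5 m[M→φ1] = [9, 21]
r5 m[M→φ3] = [12, 24]
r5 m[S→φ1] = [5, 1]
r5 m[S→φ2] = [9, 6]
r5 m[E→φ2] = [0, 0]
r5 m[B→φ0] = [8, 6]
r5 m[B→φ4] = [13, 6]
r6 m[φ0→M] = [8, 15]
r6 m[φ0→B] = [14, 7]
r6 m[φ1→M] = [4, 9]
r6 m[φ1→S] = [15, 12]
r6 m[φ2→S] = [5, 1]
r6 m[φ2→E] = [14, 7]
r6 m[φ3→M] = [1, 6]
r6 m[φ4→B] = [8, 6]
r6 m[M→φ0] = [5, 15]
r6 m[M→φ1] = [9, 21]
r6 m[M→φ3] = [12, 24]
r6 m[S→φ1] = [5, 1]
r6 m[S→φ2] = [15, 12]
r6 m[E→φ2] = [0, 0]
r6 m[B→φ0] = [8, 6]
r6 m[B→φ4] = [14, 7]
r7 m[φ0→M] = [8, 15]
r7 m[φ0→B] = [14, 7]
r7 m[φ1→M] = [4, 9]
r7 m[φ1→S] = [15, 12]
r7 m[φ2→S] = [5, 1]
r7 m[φ2→E] = [20, 13]
r7 m[φ3→M] = [1, 6]
r7 m[φ4→B] = [8, 6]
r7 m[M→φ0] = [5, 15]
r7 m[M→φ1] = [9, 21]
r7 m[M→φ3] = [12, 24]
r7 m[S→φ1] = [5, 1]
r7 m[S→φ2] = [15, 12]
r7 m[E→φ2] = [0, 0]
r7 m[B→φ0] = [8, 6]
r7 m[B→φ4] = [14, 7]
r8 m[φ0→M] = [8, 15]
r8 m[φ0→B] = [14, 7]
r8 m[φ1→M] = [4, 9]
r8 m[φ1→S] = [15, 12]
r8 m[φ2→S] = [5, 1]
r8 m[φ2→E] = [20, 13]
r8 m[φ3→M] = [1, 6]
r8 m[φ4→B] = [8, 6]
r8 m[M→φ0] = [5, 15]
r8 m[M→φ1] = [9, 21]
r8 m[M→φ3] = [12, 24]
r8 m[S→φ1] = [5, 1]
r8 m[S→φ2] = [15, 12]
r8 m[E→φ2] = [0, 0]
r8 m[B→φ0] = [8, 6]
r8 m[B→φ4] = [14, 7]
fixed point reached at round 8
b[B] = ⊗ incoming = [22, 13]

b[B] = [22, 13]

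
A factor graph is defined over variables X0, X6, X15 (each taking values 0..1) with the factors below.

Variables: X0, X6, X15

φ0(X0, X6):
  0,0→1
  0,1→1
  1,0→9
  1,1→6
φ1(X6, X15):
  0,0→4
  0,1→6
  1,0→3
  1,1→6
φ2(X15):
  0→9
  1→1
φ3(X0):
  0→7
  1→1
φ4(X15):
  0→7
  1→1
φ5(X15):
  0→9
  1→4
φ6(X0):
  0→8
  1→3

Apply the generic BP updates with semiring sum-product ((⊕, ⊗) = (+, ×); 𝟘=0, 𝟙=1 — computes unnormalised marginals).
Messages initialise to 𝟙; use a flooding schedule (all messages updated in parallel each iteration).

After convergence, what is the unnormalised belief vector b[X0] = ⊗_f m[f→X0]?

b[X0] = [224952, 92934]

init: all messages = 𝟙 over 2 values
r1 m[φ0→X0] = [2, 15]
r1 m[φ0→X6] = [10, 7]
r1 m[φ1→X6] = [10, 9]
r1 m[φ1→X15] = [7, 12]
r1 m[φ2→X15] = [9, 1]
r1 m[φ3→X0] = [7, 1]
r1 m[φ4→X15] = [7, 1]
r1 m[φ5→X15] = [9, 4]
r1 m[φ6→X0] = [8, 3]
r1 m[X0→φ0] = [1, 1]
r1 m[X0→φ3] = [1, 1]
r1 m[X0→φ6] = [1, 1]
r1 m[X6→φ0] = [1, 1]
r1 m[X6→φ1] = [1, 1]
r1 m[X15→φ1] = [1, 1]
r1 m[X15→φ2] = [1, 1]
r1 m[X15→φ4] = [1, 1]
r1 m[X15→φ5] = [1, 1]
r2 m[φ0→X0] = [2, 15]
r2 m[φ0→X6] = [10, 7]
r2 m[φ1→X6] = [10, 9]
r2 m[φ1→X15] = [7, 12]
r2 m[φ2→X15] = [9, 1]
r2 m[φ3→X0] = [7, 1]
r2 m[φ4→X15] = [7, 1]
r2 m[φ5→X15] = [9, 4]
r2 m[φ6→X0] = [8, 3]
r2 m[X0→φ0] = [56, 3]
r2 m[X0→φ3] = [16, 45]
r2 m[X0→φ6] = [14, 15]
r2 m[X6→φ0] = [10, 9]
r2 m[X6→φ1] = [10, 7]
r2 m[X15→φ1] = [567, 4]
r2 m[X15→φ2] = [441, 48]
r2 m[X15→φ4] = [567, 48]
r2 m[X15→φ5] = [441, 12]
r3 m[φ0→X0] = [19, 144]
r3 m[φ0→X6] = [83, 74]
r3 m[φ1→X6] = [2292, 1725]
r3 m[φ1→X15] = [61, 102]
r3 m[φ2→X15] = [9, 1]
r3 m[φ3→X0] = [7, 1]
r3 m[φ4→X15] = [7, 1]
r3 m[φ5→X15] = [9, 4]
r3 m[φ6→X0] = [8, 3]
r3 m[X0→φ0] = [56, 3]
r3 m[X0→φ3] = [16, 45]
r3 m[X0→φ6] = [14, 15]
r3 m[X6→φ0] = [10, 9]
r3 m[X6→φ1] = [10, 7]
r3 m[X15→φ1] = [567, 4]
r3 m[X15→φ2] = [441, 48]
r3 m[X15→φ4] = [567, 48]
r3 m[X15→φ5] = [441, 12]
r4 m[φ0→X0] = [19, 144]
r4 m[φ0→X6] = [83, 74]
r4 m[φ1→X6] = [2292, 1725]
r4 m[φ1→X15] = [61, 102]
r4 m[φ2→X15] = [9, 1]
r4 m[φ3→X0] = [7, 1]
r4 m[φ4→X15] = [7, 1]
r4 m[φ5→X15] = [9, 4]
r4 m[φ6→X0] = [8, 3]
r4 m[X0→φ0] = [56, 3]
r4 m[X0→φ3] = [152, 432]
r4 m[X0→φ6] = [133, 144]
r4 m[X6→φ0] = [2292, 1725]
r4 m[X6→φ1] = [83, 74]
r4 m[X15→φ1] = [567, 4]
r4 m[X15→φ2] = [3843, 408]
r4 m[X15→φ4] = [4941, 408]
r4 m[X15→φ5] = [3843, 102]
r5 m[φ0→X0] = [4017, 30978]
r5 m[φ0→X6] = [83, 74]
r5 m[φ1→X6] = [2292, 1725]
r5 m[φ1→X15] = [554, 942]
r5 m[φ2→X15] = [9, 1]
r5 m[φ3→X0] = [7, 1]
r5 m[φ4→X15] = [7, 1]
r5 m[φ5→X15] = [9, 4]
r5 m[φ6→X0] = [8, 3]
r5 m[X0→φ0] = [56, 3]
r5 m[X0→φ3] = [152, 432]
r5 m[X0→φ6] = [133, 144]
r5 m[X6→φ0] = [2292, 1725]
r5 m[X6→φ1] = [83, 74]
r5 m[X15→φ1] = [567, 4]
r5 m[X15→φ2] = [3843, 408]
r5 m[X15→φ4] = [4941, 408]
r5 m[X15→φ5] = [3843, 102]
r6 m[φ0→X0] = [4017, 30978]
r6 m[φ0→X6] = [83, 74]
r6 m[φ1→X6] = [2292, 1725]
r6 m[φ1→X15] = [554, 942]
r6 m[φ2→X15] = [9, 1]
r6 m[φ3→X0] = [7, 1]
r6 m[φ4→X15] = [7, 1]
r6 m[φ5→X15] = [9, 4]
r6 m[φ6→X0] = [8, 3]
r6 m[X0→φ0] = [56, 3]
r6 m[X0→φ3] = [32136, 92934]
r6 m[X0→φ6] = [28119, 30978]
r6 m[X6→φ0] = [2292, 1725]
r6 m[X6→φ1] = [83, 74]
r6 m[X15→φ1] = [567, 4]
r6 m[X15→φ2] = [34902, 3768]
r6 m[X15→φ4] = [44874, 3768]
r6 m[X15→φ5] = [34902, 942]
r7 m[φ0→X0] = [4017, 30978]
r7 m[φ0→X6] = [83, 74]
r7 m[φ1→X6] = [2292, 1725]
r7 m[φ1→X15] = [554, 942]
r7 m[φ2→X15] = [9, 1]
r7 m[φ3→X0] = [7, 1]
r7 m[φ4→X15] = [7, 1]
r7 m[φ5→X15] = [9, 4]
r7 m[φ6→X0] = [8, 3]
r7 m[X0→φ0] = [56, 3]
r7 m[X0→φ3] = [32136, 92934]
r7 m[X0→φ6] = [28119, 30978]
r7 m[X6→φ0] = [2292, 1725]
r7 m[X6→φ1] = [83, 74]
r7 m[X15→φ1] = [567, 4]
r7 m[X15→φ2] = [34902, 3768]
r7 m[X15→φ4] = [44874, 3768]
r7 m[X15→φ5] = [34902, 942]
fixed point reached at round 7
b[X0] = ⊗ incoming = [224952, 92934]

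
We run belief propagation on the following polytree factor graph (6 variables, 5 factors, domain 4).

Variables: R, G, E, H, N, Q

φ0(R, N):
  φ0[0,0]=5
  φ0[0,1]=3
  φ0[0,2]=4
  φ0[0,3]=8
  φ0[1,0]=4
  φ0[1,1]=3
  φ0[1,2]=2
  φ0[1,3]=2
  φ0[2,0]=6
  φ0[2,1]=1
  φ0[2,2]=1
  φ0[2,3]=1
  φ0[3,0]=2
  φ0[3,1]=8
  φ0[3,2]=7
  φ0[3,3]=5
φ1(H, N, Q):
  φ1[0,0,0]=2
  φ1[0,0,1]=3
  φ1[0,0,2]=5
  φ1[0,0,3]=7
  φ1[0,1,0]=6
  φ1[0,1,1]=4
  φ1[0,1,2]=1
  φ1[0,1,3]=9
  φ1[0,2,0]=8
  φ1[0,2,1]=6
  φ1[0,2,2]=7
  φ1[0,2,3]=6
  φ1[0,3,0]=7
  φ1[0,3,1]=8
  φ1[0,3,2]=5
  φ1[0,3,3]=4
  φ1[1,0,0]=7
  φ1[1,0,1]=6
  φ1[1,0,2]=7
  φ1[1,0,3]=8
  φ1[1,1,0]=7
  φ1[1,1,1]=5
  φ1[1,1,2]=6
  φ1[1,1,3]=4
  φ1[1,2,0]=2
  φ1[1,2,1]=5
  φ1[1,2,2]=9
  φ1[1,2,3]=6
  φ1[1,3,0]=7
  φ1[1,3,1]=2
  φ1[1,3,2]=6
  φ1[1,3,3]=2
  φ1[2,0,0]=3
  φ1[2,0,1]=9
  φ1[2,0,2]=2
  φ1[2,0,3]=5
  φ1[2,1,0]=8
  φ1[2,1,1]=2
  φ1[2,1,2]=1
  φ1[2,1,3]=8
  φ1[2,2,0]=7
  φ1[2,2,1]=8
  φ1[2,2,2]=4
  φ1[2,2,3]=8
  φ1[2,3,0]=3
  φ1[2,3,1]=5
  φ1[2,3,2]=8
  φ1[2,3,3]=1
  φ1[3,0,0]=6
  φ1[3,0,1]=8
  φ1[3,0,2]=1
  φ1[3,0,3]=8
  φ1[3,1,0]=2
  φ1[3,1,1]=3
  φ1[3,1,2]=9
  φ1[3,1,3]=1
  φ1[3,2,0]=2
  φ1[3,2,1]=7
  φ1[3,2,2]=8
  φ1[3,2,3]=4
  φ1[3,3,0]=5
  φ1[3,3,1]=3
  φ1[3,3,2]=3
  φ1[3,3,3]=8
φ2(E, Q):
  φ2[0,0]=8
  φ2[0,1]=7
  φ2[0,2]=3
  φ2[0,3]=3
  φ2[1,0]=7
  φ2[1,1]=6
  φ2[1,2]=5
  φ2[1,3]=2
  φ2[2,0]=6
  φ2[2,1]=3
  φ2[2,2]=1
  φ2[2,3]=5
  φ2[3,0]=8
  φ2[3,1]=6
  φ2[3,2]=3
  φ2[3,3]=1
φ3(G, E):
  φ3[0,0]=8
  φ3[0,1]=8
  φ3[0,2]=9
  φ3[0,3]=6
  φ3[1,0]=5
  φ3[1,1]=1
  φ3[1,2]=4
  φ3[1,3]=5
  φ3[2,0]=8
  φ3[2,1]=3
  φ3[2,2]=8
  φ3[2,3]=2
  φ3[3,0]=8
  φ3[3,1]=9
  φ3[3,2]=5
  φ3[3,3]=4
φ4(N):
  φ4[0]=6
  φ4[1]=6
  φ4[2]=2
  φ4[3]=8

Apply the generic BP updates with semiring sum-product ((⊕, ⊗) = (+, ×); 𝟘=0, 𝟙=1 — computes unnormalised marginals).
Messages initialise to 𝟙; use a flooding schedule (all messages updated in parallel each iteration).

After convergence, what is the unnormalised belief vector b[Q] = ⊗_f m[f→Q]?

init: all messages = 𝟙 over 4 values
r1 m[φ0→R] = [20, 11, 9, 22]
r1 m[φ0→N] = [17, 15, 14, 16]
r1 m[φ1→H] = [88, 89, 82, 78]
r1 m[φ1→N] = [87, 76, 97, 77]
r1 m[φ1→Q] = [82, 84, 82, 89]
r1 m[φ2→E] = [21, 20, 15, 18]
r1 m[φ2→Q] = [29, 22, 12, 11]
r1 m[φ3→G] = [31, 15, 21, 26]
r1 m[φ3→E] = [29, 21, 26, 17]
r1 m[φ4→N] = [6, 6, 2, 8]
r1 m[R→φ0] = [1, 1, 1, 1]
r1 m[G→φ3] = [1, 1, 1, 1]
r1 m[E→φ2] = [1, 1, 1, 1]
r1 m[E→φ3] = [1, 1, 1, 1]
r1 m[H→φ1] = [1, 1, 1, 1]
r1 m[N→φ0] = [1, 1, 1, 1]
r1 m[N→φ1] = [1, 1, 1, 1]
r1 m[N→φ4] = [1, 1, 1, 1]
r1 m[Q→φ1] = [1, 1, 1, 1]
r1 m[Q→φ2] = [1, 1, 1, 1]
r2 m[φ0→R] = [20, 11, 9, 22]
r2 m[φ0→N] = [17, 15, 14, 16]
r2 m[φ1→H] = [88, 89, 82, 78]
r2 m[φ1→N] = [87, 76, 97, 77]
r2 m[φ1→Q] = [82, 84, 82, 89]
r2 m[φ2→E] = [21, 20, 15, 18]
r2 m[φ2→Q] = [29, 22, 12, 11]
r2 m[φ3→G] = [31, 15, 21, 26]
r2 m[φ3→E] = [29, 21, 26, 17]
r2 m[φ4→N] = [6, 6, 2, 8]
r2 m[R→φ0] = [1, 1, 1, 1]
r2 m[G→φ3] = [1, 1, 1, 1]
r2 m[E→φ2] = [29, 21, 26, 17]
r2 m[E→φ3] = [21, 20, 15, 18]
r2 m[H→φ1] = [1, 1, 1, 1]
r2 m[N→φ0] = [522, 456, 194, 616]
r2 m[N→φ1] = [102, 90, 28, 128]
r2 m[N→φ4] = [1479, 1140, 1358, 1232]
r2 m[Q→φ1] = [29, 22, 12, 11]
r2 m[Q→φ2] = [82, 84, 82, 89]
r3 m[φ0→R] = [9682, 5076, 4398, 9130]
r3 m[φ0→N] = [17, 15, 14, 16]
r3 m[φ1→H] = [136408, 143548, 124300, 120506]
r3 m[φ1→N] = [1582, 1421, 1723, 1463]
r3 m[φ1→Q] = [7254, 6944, 6660, 7428]
r3 m[φ2→E] = [1757, 1666, 1271, 1495]
r3 m[φ2→Q] = [671, 509, 269, 276]
r3 m[φ3→G] = [571, 275, 384, 495]
r3 m[φ3→E] = [29, 21, 26, 17]
r3 m[φ4→N] = [6, 6, 2, 8]
r3 m[R→φ0] = [1, 1, 1, 1]
r3 m[G→φ3] = [1, 1, 1, 1]
r3 m[E→φ2] = [29, 21, 26, 17]
r3 m[E→φ3] = [21, 20, 15, 18]
r3 m[H→φ1] = [1, 1, 1, 1]
r3 m[N→φ0] = [522, 456, 194, 616]
r3 m[N→φ1] = [102, 90, 28, 128]
r3 m[N→φ4] = [1479, 1140, 1358, 1232]
r3 m[Q→φ1] = [29, 22, 12, 11]
r3 m[Q→φ2] = [82, 84, 82, 89]
r4 m[φ0→R] = [9682, 5076, 4398, 9130]
r4 m[φ0→N] = [17, 15, 14, 16]
r4 m[φ1→H] = [136408, 143548, 124300, 120506]
r4 m[φ1→N] = [1582, 1421, 1723, 1463]
r4 m[φ1→Q] = [7254, 6944, 6660, 7428]
r4 m[φ2→E] = [1757, 1666, 1271, 1495]
r4 m[φ2→Q] = [671, 509, 269, 276]
r4 m[φ3→G] = [571, 275, 384, 495]
r4 m[φ3→E] = [29, 21, 26, 17]
r4 m[φ4→N] = [6, 6, 2, 8]
r4 m[R→φ0] = [1, 1, 1, 1]
r4 m[G→φ3] = [1, 1, 1, 1]
r4 m[E→φ2] = [29, 21, 26, 17]
r4 m[E→φ3] = [1757, 1666, 1271, 1495]
r4 m[H→φ1] = [1, 1, 1, 1]
r4 m[N→φ0] = [9492, 8526, 3446, 11704]
r4 m[N→φ1] = [102, 90, 28, 128]
r4 m[N→φ4] = [26894, 21315, 24122, 23408]
r4 m[Q→φ1] = [671, 509, 269, 276]
r4 m[Q→φ2] = [7254, 6944, 6660, 7428]
r5 m[φ0→R] = [180454, 93846, 80628, 169834]
r5 m[φ0→N] = [17, 15, 14, 16]
r5 m[φ1→H] = [3191054, 3336044, 2897586, 2818914]
r5 m[φ1→N] = [37075, 33204, 40139, 33982]
r5 m[φ1→Q] = [7254, 6944, 6660, 7428]
r5 m[φ2→E] = [148904, 140598, 108156, 127104]
r5 m[φ2→Q] = [671, 509, 269, 276]
r5 m[φ3→G] = [47793, 23010, 32212, 41385]
r5 m[φ3→E] = [29, 21, 26, 17]
r5 m[φ4→N] = [6, 6, 2, 8]
r5 m[R→φ0] = [1, 1, 1, 1]
r5 m[G→φ3] = [1, 1, 1, 1]
r5 m[E→φ2] = [29, 21, 26, 17]
r5 m[E→φ3] = [1757, 1666, 1271, 1495]
r5 m[H→φ1] = [1, 1, 1, 1]
r5 m[N→φ0] = [9492, 8526, 3446, 11704]
r5 m[N→φ1] = [102, 90, 28, 128]
r5 m[N→φ4] = [26894, 21315, 24122, 23408]
r5 m[Q→φ1] = [671, 509, 269, 276]
r5 m[Q→φ2] = [7254, 6944, 6660, 7428]
r6 m[φ0→R] = [180454, 93846, 80628, 169834]
r6 m[φ0→N] = [17, 15, 14, 16]
r6 m[φ1→H] = [3191054, 3336044, 2897586, 2818914]
r6 m[φ1→N] = [37075, 33204, 40139, 33982]
r6 m[φ1→Q] = [7254, 6944, 6660, 7428]
r6 m[φ2→E] = [148904, 140598, 108156, 127104]
r6 m[φ2→Q] = [671, 509, 269, 276]
r6 m[φ3→G] = [47793, 23010, 32212, 41385]
r6 m[φ3→E] = [29, 21, 26, 17]
r6 m[φ4→N] = [6, 6, 2, 8]
r6 m[R→φ0] = [1, 1, 1, 1]
r6 m[G→φ3] = [1, 1, 1, 1]
r6 m[E→φ2] = [29, 21, 26, 17]
r6 m[E→φ3] = [148904, 140598, 108156, 127104]
r6 m[H→φ1] = [1, 1, 1, 1]
r6 m[N→φ0] = [222450, 199224, 80278, 271856]
r6 m[N→φ1] = [102, 90, 28, 128]
r6 m[N→φ4] = [630275, 498060, 561946, 543712]
r6 m[Q→φ1] = [671, 509, 269, 276]
r6 m[Q→φ2] = [7254, 6944, 6660, 7428]
r7 m[φ0→R] = [4205882, 2191740, 1886058, 3959918]
r7 m[φ0→N] = [17, 15, 14, 16]
r7 m[φ1→H] = [3191054, 3336044, 2897586, 2818914]
r7 m[φ1→N] = [37075, 33204, 40139, 33982]
r7 m[φ1→Q] = [7254, 6944, 6660, 7428]
r7 m[φ2→E] = [148904, 140598, 108156, 127104]
r7 m[φ2→Q] = [671, 509, 269, 276]
r7 m[φ3→G] = [4052044, 1953262, 2732482, 3505810]
r7 m[φ3→E] = [29, 21, 26, 17]
r7 m[φ4→N] = [6, 6, 2, 8]
r7 m[R→φ0] = [1, 1, 1, 1]
r7 m[G→φ3] = [1, 1, 1, 1]
r7 m[E→φ2] = [29, 21, 26, 17]
r7 m[E→φ3] = [148904, 140598, 108156, 127104]
r7 m[H→φ1] = [1, 1, 1, 1]
r7 m[N→φ0] = [222450, 199224, 80278, 271856]
r7 m[N→φ1] = [102, 90, 28, 128]
r7 m[N→φ4] = [630275, 498060, 561946, 543712]
r7 m[Q→φ1] = [671, 509, 269, 276]
r7 m[Q→φ2] = [7254, 6944, 6660, 7428]
r8 m[φ0→R] = [4205882, 2191740, 1886058, 3959918]
r8 m[φ0→N] = [17, 15, 14, 16]
r8 m[φ1→H] = [3191054, 3336044, 2897586, 2818914]
r8 m[φ1→N] = [37075, 33204, 40139, 33982]
r8 m[φ1→Q] = [7254, 6944, 6660, 7428]
r8 m[φ2→E] = [148904, 140598, 108156, 127104]
r8 m[φ2→Q] = [671, 509, 269, 276]
r8 m[φ3→G] = [4052044, 1953262, 2732482, 3505810]
r8 m[φ3→E] = [29, 21, 26, 17]
r8 m[φ4→N] = [6, 6, 2, 8]
r8 m[R→φ0] = [1, 1, 1, 1]
r8 m[G→φ3] = [1, 1, 1, 1]
r8 m[E→φ2] = [29, 21, 26, 17]
r8 m[E→φ3] = [148904, 140598, 108156, 127104]
r8 m[H→φ1] = [1, 1, 1, 1]
r8 m[N→φ0] = [222450, 199224, 80278, 271856]
r8 m[N→φ1] = [102, 90, 28, 128]
r8 m[N→φ4] = [630275, 498060, 561946, 543712]
r8 m[Q→φ1] = [671, 509, 269, 276]
r8 m[Q→φ2] = [7254, 6944, 6660, 7428]
fixed point reached at round 8
b[Q] = ⊗ incoming = [4867434, 3534496, 1791540, 2050128]

b[Q] = [4867434, 3534496, 1791540, 2050128]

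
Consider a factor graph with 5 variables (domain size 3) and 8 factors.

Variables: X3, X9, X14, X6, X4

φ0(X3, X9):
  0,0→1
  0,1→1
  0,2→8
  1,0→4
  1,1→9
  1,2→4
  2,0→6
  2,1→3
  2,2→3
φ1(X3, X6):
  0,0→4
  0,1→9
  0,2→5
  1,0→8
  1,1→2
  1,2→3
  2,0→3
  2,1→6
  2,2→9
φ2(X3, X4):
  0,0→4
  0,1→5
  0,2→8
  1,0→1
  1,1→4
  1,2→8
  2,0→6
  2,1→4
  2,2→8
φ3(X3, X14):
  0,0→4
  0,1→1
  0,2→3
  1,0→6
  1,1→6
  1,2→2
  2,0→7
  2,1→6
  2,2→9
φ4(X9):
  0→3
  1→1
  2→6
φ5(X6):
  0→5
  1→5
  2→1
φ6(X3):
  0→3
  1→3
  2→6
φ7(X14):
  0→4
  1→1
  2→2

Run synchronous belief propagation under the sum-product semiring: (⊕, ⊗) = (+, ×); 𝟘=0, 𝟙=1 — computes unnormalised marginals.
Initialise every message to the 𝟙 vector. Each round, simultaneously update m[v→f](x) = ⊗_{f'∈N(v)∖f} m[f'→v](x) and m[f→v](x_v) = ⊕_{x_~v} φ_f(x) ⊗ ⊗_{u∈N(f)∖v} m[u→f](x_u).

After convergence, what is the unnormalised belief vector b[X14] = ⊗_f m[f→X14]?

b[X14] = [11571144, 2108418, 5579964]

init: all messages = 𝟙 over 3 values
r1 m[φ0→X3] = [10, 17, 12]
r1 m[φ0→X9] = [11, 13, 15]
r1 m[φ1→X3] = [18, 13, 18]
r1 m[φ1→X6] = [15, 17, 17]
r1 m[φ2→X3] = [17, 13, 18]
r1 m[φ2→X4] = [11, 13, 24]
r1 m[φ3→X3] = [8, 14, 22]
r1 m[φ3→X14] = [17, 13, 14]
r1 m[φ4→X9] = [3, 1, 6]
r1 m[φ5→X6] = [5, 5, 1]
r1 m[φ6→X3] = [3, 3, 6]
r1 m[φ7→X14] = [4, 1, 2]
r1 m[X3→φ0] = [1, 1, 1]
r1 m[X3→φ1] = [1, 1, 1]
r1 m[X3→φ2] = [1, 1, 1]
r1 m[X3→φ3] = [1, 1, 1]
r1 m[X3→φ6] = [1, 1, 1]
r1 m[X9→φ0] = [1, 1, 1]
r1 m[X9→φ4] = [1, 1, 1]
r1 m[X14→φ3] = [1, 1, 1]
r1 m[X14→φ7] = [1, 1, 1]
r1 m[X6→φ1] = [1, 1, 1]
r1 m[X6→φ5] = [1, 1, 1]
r1 m[X4→φ2] = [1, 1, 1]
r2 m[φ0→X3] = [10, 17, 12]
r2 m[φ0→X9] = [11, 13, 15]
r2 m[φ1→X3] = [18, 13, 18]
r2 m[φ1→X6] = [15, 17, 17]
r2 m[φ2→X3] = [17, 13, 18]
r2 m[φ2→X4] = [11, 13, 24]
r2 m[φ3→X3] = [8, 14, 22]
r2 m[φ3→X14] = [17, 13, 14]
r2 m[φ4→X9] = [3, 1, 6]
r2 m[φ5→X6] = [5, 5, 1]
r2 m[φ6→X3] = [3, 3, 6]
r2 m[φ7→X14] = [4, 1, 2]
r2 m[X3→φ0] = [7344, 7098, 42768]
r2 m[X3→φ1] = [4080, 9282, 28512]
r2 m[X3→φ2] = [4320, 9282, 28512]
r2 m[X3→φ3] = [9180, 8619, 23328]
r2 m[X3→φ6] = [24480, 40222, 85536]
r2 m[X9→φ0] = [3, 1, 6]
r2 m[X9→φ4] = [11, 13, 15]
r2 m[X14→φ3] = [4, 1, 2]
r2 m[X14→φ7] = [17, 13, 14]
r2 m[X6→φ1] = [5, 5, 1]
r2 m[X6→φ5] = [15, 17, 17]
r2 m[X4→φ2] = [1, 1, 1]
r3 m[φ0→X3] = [52, 45, 39]
r3 m[φ0→X9] = [292344, 199530, 215448]
r3 m[φ1→X3] = [70, 53, 54]
r3 m[φ1→X6] = [176112, 226356, 304854]
r3 m[φ2→X3] = [17, 13, 18]
r3 m[φ2→X4] = [197634, 172776, 336912]
r3 m[φ3→X3] = [23, 34, 52]
r3 m[φ3→X14] = [251730, 200862, 254730]
r3 m[φ4→X9] = [3, 1, 6]
r3 m[φ5→X6] = [5, 5, 1]
r3 m[φ6→X3] = [3, 3, 6]
r3 m[φ7→X14] = [4, 1, 2]
r3 m[X3→φ0] = [7344, 7098, 42768]
r3 m[X3→φ1] = [4080, 9282, 28512]
r3 m[X3→φ2] = [4320, 9282, 28512]
r3 m[X3→φ3] = [9180, 8619, 23328]
r3 m[X3→φ6] = [24480, 40222, 85536]
r3 m[X9→φ0] = [3, 1, 6]
r3 m[X9→φ4] = [11, 13, 15]
r3 m[X14→φ3] = [4, 1, 2]
r3 m[X14→φ7] = [17, 13, 14]
r3 m[X6→φ1] = [5, 5, 1]
r3 m[X6→φ5] = [15, 17, 17]
r3 m[X4→φ2] = [1, 1, 1]
r4 m[φ0→X3] = [52, 45, 39]
r4 m[φ0→X9] = [292344, 199530, 215448]
r4 m[φ1→X3] = [70, 53, 54]
r4 m[φ1→X6] = [176112, 226356, 304854]
r4 m[φ2→X3] = [17, 13, 18]
r4 m[φ2→X4] = [197634, 172776, 336912]
r4 m[φ3→X3] = [23, 34, 52]
r4 m[φ3→X14] = [251730, 200862, 254730]
r4 m[φ4→X9] = [3, 1, 6]
r4 m[φ5→X6] = [5, 5, 1]
r4 m[φ6→X3] = [3, 3, 6]
r4 m[φ7→X14] = [4, 1, 2]
r4 m[X3→φ0] = [82110, 70278, 303264]
r4 m[X3→φ1] = [60996, 59670, 219024]
r4 m[X3→φ2] = [251160, 243270, 657072]
r4 m[X3→φ3] = [185640, 93015, 227448]
r4 m[X3→φ6] = [1423240, 1054170, 1971216]
r4 m[X9→φ0] = [3, 1, 6]
r4 m[X9→φ4] = [292344, 199530, 215448]
r4 m[X14→φ3] = [4, 1, 2]
r4 m[X14→φ7] = [251730, 200862, 254730]
r4 m[X6→φ1] = [5, 5, 1]
r4 m[X6→φ5] = [176112, 226356, 304854]
r4 m[X4→φ2] = [1, 1, 1]
r5 m[φ0→X3] = [52, 45, 39]
r5 m[φ0→X9] = [2182806, 1624404, 1847784]
r5 m[φ1→X3] = [70, 53, 54]
r5 m[φ1→X6] = [1378416, 1982448, 2455206]
r5 m[φ2→X3] = [17, 13, 18]
r5 m[φ2→X4] = [5190342, 4857168, 9212016]
r5 m[φ3→X3] = [23, 34, 52]
r5 m[φ3→X14] = [2892786, 2108418, 2789982]
r5 m[φ4→X9] = [3, 1, 6]
r5 m[φ5→X6] = [5, 5, 1]
r5 m[φ6→X3] = [3, 3, 6]
r5 m[φ7→X14] = [4, 1, 2]
r5 m[X3→φ0] = [82110, 70278, 303264]
r5 m[X3→φ1] = [60996, 59670, 219024]
r5 m[X3→φ2] = [251160, 243270, 657072]
r5 m[X3→φ3] = [185640, 93015, 227448]
r5 m[X3→φ6] = [1423240, 1054170, 1971216]
r5 m[X9→φ0] = [3, 1, 6]
r5 m[X9→φ4] = [292344, 199530, 215448]
r5 m[X14→φ3] = [4, 1, 2]
r5 m[X14→φ7] = [251730, 200862, 254730]
r5 m[X6→φ1] = [5, 5, 1]
r5 m[X6→φ5] = [176112, 226356, 304854]
r5 m[X4→φ2] = [1, 1, 1]
r6 m[φ0→X3] = [52, 45, 39]
r6 m[φ0→X9] = [2182806, 1624404, 1847784]
r6 m[φ1→X3] = [70, 53, 54]
r6 m[φ1→X6] = [1378416, 1982448, 2455206]
r6 m[φ2→X3] = [17, 13, 18]
r6 m[φ2→X4] = [5190342, 4857168, 9212016]
r6 m[φ3→X3] = [23, 34, 52]
r6 m[φ3→X14] = [2892786, 2108418, 2789982]
r6 m[φ4→X9] = [3, 1, 6]
r6 m[φ5→X6] = [5, 5, 1]
r6 m[φ6→X3] = [3, 3, 6]
r6 m[φ7→X14] = [4, 1, 2]
r6 m[X3→φ0] = [82110, 70278, 303264]
r6 m[X3→φ1] = [60996, 59670, 219024]
r6 m[X3→φ2] = [251160, 243270, 657072]
r6 m[X3→φ3] = [185640, 93015, 227448]
r6 m[X3→φ6] = [1423240, 1054170, 1971216]
r6 m[X9→φ0] = [3, 1, 6]
r6 m[X9→φ4] = [2182806, 1624404, 1847784]
r6 m[X14→φ3] = [4, 1, 2]
r6 m[X14→φ7] = [2892786, 2108418, 2789982]
r6 m[X6→φ1] = [5, 5, 1]
r6 m[X6→φ5] = [1378416, 1982448, 2455206]
r6 m[X4→φ2] = [1, 1, 1]
r7 m[φ0→X3] = [52, 45, 39]
r7 m[φ0→X9] = [2182806, 1624404, 1847784]
r7 m[φ1→X3] = [70, 53, 54]
r7 m[φ1→X6] = [1378416, 1982448, 2455206]
r7 m[φ2→X3] = [17, 13, 18]
r7 m[φ2→X4] = [5190342, 4857168, 9212016]
r7 m[φ3→X3] = [23, 34, 52]
r7 m[φ3→X14] = [2892786, 2108418, 2789982]
r7 m[φ4→X9] = [3, 1, 6]
r7 m[φ5→X6] = [5, 5, 1]
r7 m[φ6→X3] = [3, 3, 6]
r7 m[φ7→X14] = [4, 1, 2]
r7 m[X3→φ0] = [82110, 70278, 303264]
r7 m[X3→φ1] = [60996, 59670, 219024]
r7 m[X3→φ2] = [251160, 243270, 657072]
r7 m[X3→φ3] = [185640, 93015, 227448]
r7 m[X3→φ6] = [1423240, 1054170, 1971216]
r7 m[X9→φ0] = [3, 1, 6]
r7 m[X9→φ4] = [2182806, 1624404, 1847784]
r7 m[X14→φ3] = [4, 1, 2]
r7 m[X14→φ7] = [2892786, 2108418, 2789982]
r7 m[X6→φ1] = [5, 5, 1]
r7 m[X6→φ5] = [1378416, 1982448, 2455206]
r7 m[X4→φ2] = [1, 1, 1]
fixed point reached at round 7
b[X14] = ⊗ incoming = [11571144, 2108418, 5579964]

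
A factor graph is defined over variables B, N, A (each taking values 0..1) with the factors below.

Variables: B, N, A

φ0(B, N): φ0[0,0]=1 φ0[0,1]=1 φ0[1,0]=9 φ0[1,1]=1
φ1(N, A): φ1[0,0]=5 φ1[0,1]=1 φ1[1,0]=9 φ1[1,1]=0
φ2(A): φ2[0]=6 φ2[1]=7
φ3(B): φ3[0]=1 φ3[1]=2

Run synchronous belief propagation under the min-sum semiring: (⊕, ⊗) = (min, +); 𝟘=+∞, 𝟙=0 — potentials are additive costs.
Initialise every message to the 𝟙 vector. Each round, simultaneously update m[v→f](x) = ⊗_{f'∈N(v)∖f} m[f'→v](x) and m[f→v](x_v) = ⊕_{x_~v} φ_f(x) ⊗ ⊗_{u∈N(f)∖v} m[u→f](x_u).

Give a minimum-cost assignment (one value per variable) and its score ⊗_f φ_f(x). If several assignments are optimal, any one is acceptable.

assignment: (B=0, N=1, A=1); score = 9

init: all messages = 𝟙 over 2 values
r1 m[φ0→B] = [1, 1]
r1 m[φ0→N] = [1, 1]
r1 m[φ1→N] = [1, 0]
r1 m[φ1→A] = [5, 0]
r1 m[φ2→A] = [6, 7]
r1 m[φ3→B] = [1, 2]
r1 m[B→φ0] = [0, 0]
r1 m[B→φ3] = [0, 0]
r1 m[N→φ0] = [0, 0]
r1 m[N→φ1] = [0, 0]
r1 m[A→φ1] = [0, 0]
r1 m[A→φ2] = [0, 0]
r2 m[φ0→B] = [1, 1]
r2 m[φ0→N] = [1, 1]
r2 m[φ1→N] = [1, 0]
r2 m[φ1→A] = [5, 0]
r2 m[φ2→A] = [6, 7]
r2 m[φ3→B] = [1, 2]
r2 m[B→φ0] = [1, 2]
r2 m[B→φ3] = [1, 1]
r2 m[N→φ0] = [1, 0]
r2 m[N→φ1] = [1, 1]
r2 m[A→φ1] = [6, 7]
r2 m[A→φ2] = [5, 0]
r3 m[φ0→B] = [1, 1]
r3 m[φ0→N] = [2, 2]
r3 m[φ1→N] = [8, 7]
r3 m[φ1→A] = [6, 1]
r3 m[φ2→A] = [6, 7]
r3 m[φ3→B] = [1, 2]
r3 m[B→φ0] = [1, 2]
r3 m[B→φ3] = [1, 1]
r3 m[N→φ0] = [1, 0]
r3 m[N→φ1] = [1, 1]
r3 m[A→φ1] = [6, 7]
r3 m[A→φ2] = [5, 0]
r4 m[φ0→B] = [1, 1]
r4 m[φ0→N] = [2, 2]
r4 m[φ1→N] = [8, 7]
r4 m[φ1→A] = [6, 1]
r4 m[φ2→A] = [6, 7]
r4 m[φ3→B] = [1, 2]
r4 m[B→φ0] = [1, 2]
r4 m[B→φ3] = [1, 1]
r4 m[N→φ0] = [8, 7]
r4 m[N→φ1] = [2, 2]
r4 m[A→φ1] = [6, 7]
r4 m[A→φ2] = [6, 1]
r5 m[φ0→B] = [8, 8]
r5 m[φ0→N] = [2, 2]
r5 m[φ1→N] = [8, 7]
r5 m[φ1→A] = [7, 2]
r5 m[φ2→A] = [6, 7]
r5 m[φ3→B] = [1, 2]
r5 m[B→φ0] = [1, 2]
r5 m[B→φ3] = [1, 1]
r5 m[N→φ0] = [8, 7]
r5 m[N→φ1] = [2, 2]
r5 m[A→φ1] = [6, 7]
r5 m[A→φ2] = [6, 1]
r6 m[φ0→B] = [8, 8]
r6 m[φ0→N] = [2, 2]
r6 m[φ1→N] = [8, 7]
r6 m[φ1→A] = [7, 2]
r6 m[φ2→A] = [6, 7]
r6 m[φ3→B] = [1, 2]
r6 m[B→φ0] = [1, 2]
r6 m[B→φ3] = [8, 8]
r6 m[N→φ0] = [8, 7]
r6 m[N→φ1] = [2, 2]
r6 m[A→φ1] = [6, 7]
r6 m[A→φ2] = [7, 2]
r7 m[φ0→B] = [8, 8]
r7 m[φ0→N] = [2, 2]
r7 m[φ1→N] = [8, 7]
r7 m[φ1→A] = [7, 2]
r7 m[φ2→A] = [6, 7]
r7 m[φ3→B] = [1, 2]
r7 m[B→φ0] = [1, 2]
r7 m[B→φ3] = [8, 8]
r7 m[N→φ0] = [8, 7]
r7 m[N→φ1] = [2, 2]
r7 m[A→φ1] = [6, 7]
r7 m[A→φ2] = [7, 2]
fixed point reached at round 7
traceback from B: (B=0, N=1, A=1), score=9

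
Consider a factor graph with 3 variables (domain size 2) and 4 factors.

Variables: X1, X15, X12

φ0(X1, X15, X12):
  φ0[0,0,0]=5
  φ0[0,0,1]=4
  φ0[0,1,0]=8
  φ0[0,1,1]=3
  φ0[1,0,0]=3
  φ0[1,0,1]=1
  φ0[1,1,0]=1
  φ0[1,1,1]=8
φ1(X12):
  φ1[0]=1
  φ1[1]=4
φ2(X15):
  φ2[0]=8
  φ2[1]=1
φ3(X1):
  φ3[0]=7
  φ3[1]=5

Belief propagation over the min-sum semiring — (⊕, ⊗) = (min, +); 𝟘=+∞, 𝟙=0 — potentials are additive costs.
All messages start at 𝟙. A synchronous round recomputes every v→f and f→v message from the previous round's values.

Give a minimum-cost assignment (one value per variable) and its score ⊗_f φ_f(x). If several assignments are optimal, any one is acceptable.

init: all messages = 𝟙 over 2 values
r1 m[φ0→X1] = [3, 1]
r1 m[φ0→X15] = [1, 1]
r1 m[φ0→X12] = [1, 1]
r1 m[φ1→X12] = [1, 4]
r1 m[φ2→X15] = [8, 1]
r1 m[φ3→X1] = [7, 5]
r1 m[X1→φ0] = [0, 0]
r1 m[X1→φ3] = [0, 0]
r1 m[X15→φ0] = [0, 0]
r1 m[X15→φ2] = [0, 0]
r1 m[X12→φ0] = [0, 0]
r1 m[X12→φ1] = [0, 0]
r2 m[φ0→X1] = [3, 1]
r2 m[φ0→X15] = [1, 1]
r2 m[φ0→X12] = [1, 1]
r2 m[φ1→X12] = [1, 4]
r2 m[φ2→X15] = [8, 1]
r2 m[φ3→X1] = [7, 5]
r2 m[X1→φ0] = [7, 5]
r2 m[X1→φ3] = [3, 1]
r2 m[X15→φ0] = [8, 1]
r2 m[X15→φ2] = [1, 1]
r2 m[X12→φ0] = [1, 4]
r2 m[X12→φ1] = [1, 1]
r3 m[φ0→X1] = [8, 3]
r3 m[φ0→X15] = [9, 7]
r3 m[φ0→X12] = [7, 11]
r3 m[φ1→X12] = [1, 4]
r3 m[φ2→X15] = [8, 1]
r3 m[φ3→X1] = [7, 5]
r3 m[X1→φ0] = [7, 5]
r3 m[X1→φ3] = [3, 1]
r3 m[X15→φ0] = [8, 1]
r3 m[X15→φ2] = [1, 1]
r3 m[X12→φ0] = [1, 4]
r3 m[X12→φ1] = [1, 1]
r4 m[φ0→X1] = [8, 3]
r4 m[φ0→X15] = [9, 7]
r4 m[φ0→X12] = [7, 11]
r4 m[φ1→X12] = [1, 4]
r4 m[φ2→X15] = [8, 1]
r4 m[φ3→X1] = [7, 5]
r4 m[X1→φ0] = [7, 5]
r4 m[X1→φ3] = [8, 3]
r4 m[X15→φ0] = [8, 1]
r4 m[X15→φ2] = [9, 7]
r4 m[X12→φ0] = [1, 4]
r4 m[X12→φ1] = [7, 11]
r5 m[φ0→X1] = [8, 3]
r5 m[φ0→X15] = [9, 7]
r5 m[φ0→X12] = [7, 11]
r5 m[φ1→X12] = [1, 4]
r5 m[φ2→X15] = [8, 1]
r5 m[φ3→X1] = [7, 5]
r5 m[X1→φ0] = [7, 5]
r5 m[X1→φ3] = [8, 3]
r5 m[X15→φ0] = [8, 1]
r5 m[X15→φ2] = [9, 7]
r5 m[X12→φ0] = [1, 4]
r5 m[X12→φ1] = [7, 11]
fixed point reached at round 5
traceback from X1: (X1=1, X15=1, X12=0), score=8

assignment: (X1=1, X15=1, X12=0); score = 8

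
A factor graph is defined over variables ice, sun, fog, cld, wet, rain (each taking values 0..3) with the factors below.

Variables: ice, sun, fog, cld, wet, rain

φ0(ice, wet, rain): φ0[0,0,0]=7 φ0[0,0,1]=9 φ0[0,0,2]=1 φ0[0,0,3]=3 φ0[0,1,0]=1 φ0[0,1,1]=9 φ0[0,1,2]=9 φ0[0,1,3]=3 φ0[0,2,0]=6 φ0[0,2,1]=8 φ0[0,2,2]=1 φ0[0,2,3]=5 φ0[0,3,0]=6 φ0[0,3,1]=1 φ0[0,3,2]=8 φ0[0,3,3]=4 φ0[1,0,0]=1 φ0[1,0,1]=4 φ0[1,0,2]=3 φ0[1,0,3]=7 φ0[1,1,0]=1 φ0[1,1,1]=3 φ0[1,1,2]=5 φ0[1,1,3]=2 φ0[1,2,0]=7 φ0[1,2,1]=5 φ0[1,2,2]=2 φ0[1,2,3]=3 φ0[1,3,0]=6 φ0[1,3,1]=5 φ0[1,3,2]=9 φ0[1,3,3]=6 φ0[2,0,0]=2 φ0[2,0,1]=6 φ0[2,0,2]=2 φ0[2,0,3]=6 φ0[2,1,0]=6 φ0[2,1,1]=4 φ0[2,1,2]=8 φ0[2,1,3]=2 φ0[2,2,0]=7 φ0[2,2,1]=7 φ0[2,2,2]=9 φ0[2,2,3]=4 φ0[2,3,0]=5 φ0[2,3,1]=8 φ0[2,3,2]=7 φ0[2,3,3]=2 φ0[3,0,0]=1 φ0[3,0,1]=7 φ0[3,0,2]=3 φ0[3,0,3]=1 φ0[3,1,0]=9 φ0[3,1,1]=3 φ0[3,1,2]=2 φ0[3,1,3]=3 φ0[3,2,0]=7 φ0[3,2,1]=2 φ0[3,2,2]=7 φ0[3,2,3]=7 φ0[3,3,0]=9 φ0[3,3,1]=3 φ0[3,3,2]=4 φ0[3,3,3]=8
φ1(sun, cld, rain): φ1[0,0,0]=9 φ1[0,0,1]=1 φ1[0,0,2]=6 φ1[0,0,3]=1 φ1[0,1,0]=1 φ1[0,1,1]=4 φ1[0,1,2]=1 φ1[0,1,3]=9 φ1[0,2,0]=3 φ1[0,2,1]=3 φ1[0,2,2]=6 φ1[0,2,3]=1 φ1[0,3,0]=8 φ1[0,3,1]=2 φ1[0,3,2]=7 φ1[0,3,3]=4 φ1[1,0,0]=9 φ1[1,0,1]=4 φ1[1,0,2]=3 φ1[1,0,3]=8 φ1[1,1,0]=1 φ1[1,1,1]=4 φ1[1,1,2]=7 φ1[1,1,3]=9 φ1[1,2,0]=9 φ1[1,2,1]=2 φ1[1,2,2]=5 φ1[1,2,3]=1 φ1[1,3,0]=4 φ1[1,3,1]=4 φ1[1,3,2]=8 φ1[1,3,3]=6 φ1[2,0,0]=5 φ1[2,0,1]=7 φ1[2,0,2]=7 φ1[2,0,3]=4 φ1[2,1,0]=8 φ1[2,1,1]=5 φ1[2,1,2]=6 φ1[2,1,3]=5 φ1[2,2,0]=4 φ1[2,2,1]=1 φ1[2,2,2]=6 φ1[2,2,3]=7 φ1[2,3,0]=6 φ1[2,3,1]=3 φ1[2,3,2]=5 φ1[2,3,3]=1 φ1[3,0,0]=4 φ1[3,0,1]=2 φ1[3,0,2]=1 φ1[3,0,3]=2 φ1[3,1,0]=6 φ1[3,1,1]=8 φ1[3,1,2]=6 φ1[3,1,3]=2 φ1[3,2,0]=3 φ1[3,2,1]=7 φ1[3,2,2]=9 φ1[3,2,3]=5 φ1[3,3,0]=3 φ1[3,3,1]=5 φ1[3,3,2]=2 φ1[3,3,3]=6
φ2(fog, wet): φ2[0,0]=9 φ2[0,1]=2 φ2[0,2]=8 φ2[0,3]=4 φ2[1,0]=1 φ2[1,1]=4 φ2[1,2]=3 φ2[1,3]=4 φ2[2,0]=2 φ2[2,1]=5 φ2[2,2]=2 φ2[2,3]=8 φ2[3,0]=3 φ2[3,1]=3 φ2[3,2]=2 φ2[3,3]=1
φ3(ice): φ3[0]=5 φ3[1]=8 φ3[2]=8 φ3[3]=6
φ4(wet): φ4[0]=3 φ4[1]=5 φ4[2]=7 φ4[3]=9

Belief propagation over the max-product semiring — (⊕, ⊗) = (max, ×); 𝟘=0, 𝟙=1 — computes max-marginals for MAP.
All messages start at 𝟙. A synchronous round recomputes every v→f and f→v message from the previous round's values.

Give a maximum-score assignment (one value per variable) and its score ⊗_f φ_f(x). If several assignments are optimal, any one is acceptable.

assignment: (ice=1, sun=3, fog=2, cld=2, wet=3, rain=2); score = 46656

init: all messages = 𝟙 over 4 values
r1 m[φ0→ice] = [9, 9, 9, 9]
r1 m[φ0→wet] = [9, 9, 9, 9]
r1 m[φ0→rain] = [9, 9, 9, 8]
r1 m[φ1→sun] = [9, 9, 8, 9]
r1 m[φ1→cld] = [9, 9, 9, 8]
r1 m[φ1→rain] = [9, 8, 9, 9]
r1 m[φ2→fog] = [9, 4, 8, 3]
r1 m[φ2→wet] = [9, 5, 8, 8]
r1 m[φ3→ice] = [5, 8, 8, 6]
r1 m[φ4→wet] = [3, 5, 7, 9]
r1 m[ice→φ0] = [1, 1, 1, 1]
r1 m[ice→φ3] = [1, 1, 1, 1]
r1 m[sun→φ1] = [1, 1, 1, 1]
r1 m[fog→φ2] = [1, 1, 1, 1]
r1 m[cld→φ1] = [1, 1, 1, 1]
r1 m[wet→φ0] = [1, 1, 1, 1]
r1 m[wet→φ2] = [1, 1, 1, 1]
r1 m[wet→φ4] = [1, 1, 1, 1]
r1 m[rain→φ0] = [1, 1, 1, 1]
r1 m[rain→φ1] = [1, 1, 1, 1]
r2 m[φ0→ice] = [9, 9, 9, 9]
r2 m[φ0→wet] = [9, 9, 9, 9]
r2 m[φ0→rain] = [9, 9, 9, 8]
r2 m[φ1→sun] = [9, 9, 8, 9]
r2 m[φ1→cld] = [9, 9, 9, 8]
r2 m[φ1→rain] = [9, 8, 9, 9]
r2 m[φ2→fog] = [9, 4, 8, 3]
r2 m[φ2→wet] = [9, 5, 8, 8]
r2 m[φ3→ice] = [5, 8, 8, 6]
r2 m[φ4→wet] = [3, 5, 7, 9]
r2 m[ice→φ0] = [5, 8, 8, 6]
r2 m[ice→φ3] = [9, 9, 9, 9]
r2 m[sun→φ1] = [1, 1, 1, 1]
r2 m[fog→φ2] = [1, 1, 1, 1]
r2 m[cld→φ1] = [1, 1, 1, 1]
r2 m[wet→φ0] = [27, 25, 56, 72]
r2 m[wet→φ2] = [27, 45, 63, 81]
r2 m[wet→φ4] = [81, 45, 72, 72]
r2 m[rain→φ0] = [9, 8, 9, 9]
r2 m[rain→φ1] = [9, 9, 9, 8]
r3 m[φ0→ice] = [5184, 5832, 4608, 5832]
r3 m[φ0→wet] = [504, 576, 648, 648]
r3 m[φ0→rain] = [3888, 4608, 5184, 3456]
r3 m[φ1→sun] = [81, 81, 72, 81]
r3 m[φ1→cld] = [81, 72, 81, 72]
r3 m[φ1→rain] = [9, 8, 9, 9]
r3 m[φ2→fog] = [504, 324, 648, 135]
r3 m[φ2→wet] = [9, 5, 8, 8]
r3 m[φ3→ice] = [5, 8, 8, 6]
r3 m[φ4→wet] = [3, 5, 7, 9]
r3 m[ice→φ0] = [5, 8, 8, 6]
r3 m[ice→φ3] = [9, 9, 9, 9]
r3 m[sun→φ1] = [1, 1, 1, 1]
r3 m[fog→φ2] = [1, 1, 1, 1]
r3 m[cld→φ1] = [1, 1, 1, 1]
r3 m[wet→φ0] = [27, 25, 56, 72]
r3 m[wet→φ2] = [27, 45, 63, 81]
r3 m[wet→φ4] = [81, 45, 72, 72]
r3 m[rain→φ0] = [9, 8, 9, 9]
r3 m[rain→φ1] = [9, 9, 9, 8]
r4 m[φ0→ice] = [5184, 5832, 4608, 5832]
r4 m[φ0→wet] = [504, 576, 648, 648]
r4 m[φ0→rain] = [3888, 4608, 5184, 3456]
r4 m[φ1→sun] = [81, 81, 72, 81]
r4 m[φ1→cld] = [81, 72, 81, 72]
r4 m[φ1→rain] = [9, 8, 9, 9]
r4 m[φ2→fog] = [504, 324, 648, 135]
r4 m[φ2→wet] = [9, 5, 8, 8]
r4 m[φ3→ice] = [5, 8, 8, 6]
r4 m[φ4→wet] = [3, 5, 7, 9]
r4 m[ice→φ0] = [5, 8, 8, 6]
r4 m[ice→φ3] = [5184, 5832, 4608, 5832]
r4 m[sun→φ1] = [1, 1, 1, 1]
r4 m[fog→φ2] = [1, 1, 1, 1]
r4 m[cld→φ1] = [1, 1, 1, 1]
r4 m[wet→φ0] = [27, 25, 56, 72]
r4 m[wet→φ2] = [1512, 2880, 4536, 5832]
r4 m[wet→φ4] = [4536, 2880, 5184, 5184]
r4 m[rain→φ0] = [9, 8, 9, 9]
r4 m[rain→φ1] = [3888, 4608, 5184, 3456]
r5 m[φ0→ice] = [5184, 5832, 4608, 5832]
r5 m[φ0→wet] = [504, 576, 648, 648]
r5 m[φ0→rain] = [3888, 4608, 5184, 3456]
r5 m[φ1→sun] = [36288, 41472, 36288, 46656]
r5 m[φ1→cld] = [36288, 36864, 46656, 41472]
r5 m[φ1→rain] = [9, 8, 9, 9]
r5 m[φ2→fog] = [36288, 23328, 46656, 9072]
r5 m[φ2→wet] = [9, 5, 8, 8]
r5 m[φ3→ice] = [5, 8, 8, 6]
r5 m[φ4→wet] = [3, 5, 7, 9]
r5 m[ice→φ0] = [5, 8, 8, 6]
r5 m[ice→φ3] = [5184, 5832, 4608, 5832]
r5 m[sun→φ1] = [1, 1, 1, 1]
r5 m[fog→φ2] = [1, 1, 1, 1]
r5 m[cld→φ1] = [1, 1, 1, 1]
r5 m[wet→φ0] = [27, 25, 56, 72]
r5 m[wet→φ2] = [1512, 2880, 4536, 5832]
r5 m[wet→φ4] = [4536, 2880, 5184, 5184]
r5 m[rain→φ0] = [9, 8, 9, 9]
r5 m[rain→φ1] = [3888, 4608, 5184, 3456]
r6 m[φ0→ice] = [5184, 5832, 4608, 5832]
r6 m[φ0→wet] = [504, 576, 648, 648]
r6 m[φ0→rain] = [3888, 4608, 5184, 3456]
r6 m[φ1→sun] = [36288, 41472, 36288, 46656]
r6 m[φ1→cld] = [36288, 36864, 46656, 41472]
r6 m[φ1→rain] = [9, 8, 9, 9]
r6 m[φ2→fog] = [36288, 23328, 46656, 9072]
r6 m[φ2→wet] = [9, 5, 8, 8]
r6 m[φ3→ice] = [5, 8, 8, 6]
r6 m[φ4→wet] = [3, 5, 7, 9]
r6 m[ice→φ0] = [5, 8, 8, 6]
r6 m[ice→φ3] = [5184, 5832, 4608, 5832]
r6 m[sun→φ1] = [1, 1, 1, 1]
r6 m[fog→φ2] = [1, 1, 1, 1]
r6 m[cld→φ1] = [1, 1, 1, 1]
r6 m[wet→φ0] = [27, 25, 56, 72]
r6 m[wet→φ2] = [1512, 2880, 4536, 5832]
r6 m[wet→φ4] = [4536, 2880, 5184, 5184]
r6 m[rain→φ0] = [9, 8, 9, 9]
r6 m[rain→φ1] = [3888, 4608, 5184, 3456]
fixed point reached at round 6
traceback from ice: (ice=1, sun=3, fog=2, cld=2, wet=3, rain=2), score=46656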